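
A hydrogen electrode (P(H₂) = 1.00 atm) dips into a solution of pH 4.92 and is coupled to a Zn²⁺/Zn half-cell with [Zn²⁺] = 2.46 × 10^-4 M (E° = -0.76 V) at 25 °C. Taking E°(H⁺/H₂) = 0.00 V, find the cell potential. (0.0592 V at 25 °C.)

0.58 V

The hydrogen couple is the cathode, so E°_cell = 0.76 V; n = 2.
[H⁺] = 10^(−4.92) = 1.2 × 10^-5 M, and Q = [Zn²⁺]·P(H₂) / [H⁺]^2 = 1.7 × 10^6.
E = E° − (0.0592/2) log Q = 0.76 − (0.0592/2)(6.231) = 0.576 V.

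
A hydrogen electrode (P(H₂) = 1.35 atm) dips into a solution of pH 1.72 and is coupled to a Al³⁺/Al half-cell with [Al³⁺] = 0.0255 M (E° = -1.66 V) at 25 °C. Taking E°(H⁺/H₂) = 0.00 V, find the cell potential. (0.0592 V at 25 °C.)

The hydrogen couple is the cathode, so E°_cell = 1.66 V; n = 6.
[H⁺] = 10^(−1.72) = 0.019 M, and Q = [Al³⁺]^2·P(H₂)^3 / [H⁺]^6 = 3.34 × 10^7.
E = E° − (0.0592/6) log Q = 1.66 − (0.0592/6)(7.524) = 1.586 V.

1.59 V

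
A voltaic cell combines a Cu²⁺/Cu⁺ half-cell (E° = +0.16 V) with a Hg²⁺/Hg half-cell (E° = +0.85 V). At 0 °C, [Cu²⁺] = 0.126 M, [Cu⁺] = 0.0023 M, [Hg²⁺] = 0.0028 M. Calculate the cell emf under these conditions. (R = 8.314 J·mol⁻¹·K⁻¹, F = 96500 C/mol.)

0.527 V

The Hg²⁺/Hg couple has the higher reduction potential and acts as the cathode, so E°_cell = +0.85 − (+0.16) = 0.69 V.
Balancing electrons gives n = 2; the reaction quotient is Q = [Cu²⁺]^2/([Cu⁺]^2·[Hg²⁺]) = 1.07 × 10^6.
E = E° − (RT/nF) ln Q = 0.69 − (8.314×273)/(2×96500) × (13.885) = 0.690 − 0.163 = 0.527 V.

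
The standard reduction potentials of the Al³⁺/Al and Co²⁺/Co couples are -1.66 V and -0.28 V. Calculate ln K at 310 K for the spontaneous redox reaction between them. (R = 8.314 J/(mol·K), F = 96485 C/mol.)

ln K = 310.0

E°_cell = -0.28 − (-1.66) = 1.38 V, with n = 6 electrons transferred.
At equilibrium E = 0, so the Nernst equation gives ln K = nFE°/RT = (6)(96485)(1.38)/((8.314)(310)) = 309.97.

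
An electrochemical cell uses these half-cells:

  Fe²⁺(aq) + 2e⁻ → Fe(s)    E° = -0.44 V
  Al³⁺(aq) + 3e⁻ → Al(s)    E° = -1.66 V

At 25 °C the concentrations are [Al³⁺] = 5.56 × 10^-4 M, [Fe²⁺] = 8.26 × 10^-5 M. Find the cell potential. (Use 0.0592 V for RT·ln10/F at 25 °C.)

1.16 V

The Fe²⁺/Fe couple has the higher reduction potential and acts as the cathode, so E°_cell = -0.44 − (-1.66) = 1.22 V.
Balancing electrons gives n = 6; the reaction quotient is Q = [Al³⁺]^2/[Fe²⁺]^3 = 5.49 × 10^5.
At 25 °C, E = E° − (0.0592/n) log Q = 1.22 − (0.0592/6)(5.739) = 1.220 − 0.057 = 1.163 V.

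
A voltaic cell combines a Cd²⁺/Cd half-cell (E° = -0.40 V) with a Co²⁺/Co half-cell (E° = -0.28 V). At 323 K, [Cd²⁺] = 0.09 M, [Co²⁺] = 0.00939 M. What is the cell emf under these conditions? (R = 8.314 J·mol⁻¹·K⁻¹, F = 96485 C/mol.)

The Co²⁺/Co couple has the higher reduction potential and acts as the cathode, so E°_cell = -0.28 − (-0.40) = 0.12 V.
Balancing electrons gives n = 2; the reaction quotient is Q = [Cd²⁺]/[Co²⁺] = 9.58.
E = E° − (RT/nF) ln Q = 0.12 − (8.314×323)/(2×96485) × (2.260) = 0.120 − 0.031 = 0.089 V.

0.089 V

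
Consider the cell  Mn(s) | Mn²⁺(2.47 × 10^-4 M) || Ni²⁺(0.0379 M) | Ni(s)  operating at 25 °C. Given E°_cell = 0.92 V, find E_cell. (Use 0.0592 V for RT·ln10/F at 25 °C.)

Balancing electrons gives n = 2; the reaction quotient is Q = [Mn²⁺]/[Ni²⁺] = 0.00652.
At 25 °C, E = E° − (0.0592/n) log Q = 0.92 − (0.0592/2)(-2.186) = 0.920 + 0.065 = 0.985 V.

0.985 V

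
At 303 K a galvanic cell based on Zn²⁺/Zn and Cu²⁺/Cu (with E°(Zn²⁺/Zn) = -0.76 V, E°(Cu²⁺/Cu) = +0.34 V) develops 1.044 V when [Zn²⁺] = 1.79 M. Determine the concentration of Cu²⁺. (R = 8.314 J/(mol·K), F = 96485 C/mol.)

From the Nernst equation, ln Q = nF(E° − E)/RT = 2×96485×(1.10 − 1.044)/(8.314×303) = 4.290, so Q = 72.9.
With Q = [Zn²⁺]/[Cu²⁺] and the known concentrations, [Cu²⁺] in the denominator gives [Cu²⁺] = 0.025 M.

0.025 M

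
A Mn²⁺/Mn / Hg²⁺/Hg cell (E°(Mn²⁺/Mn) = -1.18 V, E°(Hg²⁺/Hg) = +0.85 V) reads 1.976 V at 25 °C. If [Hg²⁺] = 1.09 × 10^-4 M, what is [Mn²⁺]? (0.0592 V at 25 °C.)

0.0073 M

From the Nernst equation, log Q = n(E° − E)/0.0592 = 2(2.03 − 1.976)/0.0592 = 1.824, so Q = 66.7.
With Q = [Mn²⁺]/[Hg²⁺] and the known concentrations, [Mn²⁺] in the numerator gives [Mn²⁺] = 0.0073 M.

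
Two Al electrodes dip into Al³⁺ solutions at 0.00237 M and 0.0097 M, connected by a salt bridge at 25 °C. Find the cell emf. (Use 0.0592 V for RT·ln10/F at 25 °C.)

Both half-cells are Al³⁺/Al, so E°_cell = 0. The concentrated side is the cathode; the cell reaction moves Al³⁺ from high to low concentration with n = 3.
Q = [Al³⁺]_dilute/[Al³⁺]_conc = 0.00237/0.0097 = 0.244.
E = 0 − (0.0592/3) log Q = −(0.0592/3)(-0.612) = 0.0121 V.

0.012 V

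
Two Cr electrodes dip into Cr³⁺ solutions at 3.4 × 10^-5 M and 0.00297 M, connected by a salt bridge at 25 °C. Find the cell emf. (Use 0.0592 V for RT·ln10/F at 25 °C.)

Both half-cells are Cr³⁺/Cr, so E°_cell = 0. The concentrated side is the cathode; the cell reaction moves Cr³⁺ from high to low concentration with n = 3.
Q = [Cr³⁺]_dilute/[Cr³⁺]_conc = 3.4 × 10^-5/0.00297 = 0.0114.
E = 0 − (0.0592/3) log Q = −(0.0592/3)(-1.941) = 0.0383 V.

0.038 V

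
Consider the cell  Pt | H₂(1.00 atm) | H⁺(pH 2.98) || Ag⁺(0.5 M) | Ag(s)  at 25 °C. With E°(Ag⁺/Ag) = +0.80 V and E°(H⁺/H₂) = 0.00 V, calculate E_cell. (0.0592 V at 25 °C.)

The Ag⁺/Ag couple is the cathode, so E°_cell = 0.80 V; n = 2.
[H⁺] = 10^(−2.98) = 0.0010 M, and Q = [H⁺]^2 / ([Ag⁺]^2·P(H₂)) = 4.39 × 10^-6.
E = E° − (0.0592/2) log Q = 0.80 − (0.0592/2)(-5.358) = 0.959 V.

0.96 V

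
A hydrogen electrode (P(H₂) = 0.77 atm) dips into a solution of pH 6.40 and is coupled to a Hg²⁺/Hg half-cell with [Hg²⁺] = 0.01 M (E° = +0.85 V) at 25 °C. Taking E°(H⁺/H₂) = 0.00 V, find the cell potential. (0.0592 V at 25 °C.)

1.17 V

The Hg²⁺/Hg couple is the cathode, so E°_cell = 0.85 V; n = 2.
[H⁺] = 10^(−6.40) = 4 × 10^-7 M, and Q = [H⁺]^2 / ([Hg²⁺]·P(H₂)) = 2.06 × 10^-11.
E = E° − (0.0592/2) log Q = 0.85 − (0.0592/2)(-10.686) = 1.166 V.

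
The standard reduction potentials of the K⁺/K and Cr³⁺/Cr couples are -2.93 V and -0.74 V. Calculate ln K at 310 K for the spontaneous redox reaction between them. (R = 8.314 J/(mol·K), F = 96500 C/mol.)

ln K = 246.0

E°_cell = -0.74 − (-2.93) = 2.19 V, with n = 3 electrons transferred.
At equilibrium E = 0, so the Nernst equation gives ln K = nFE°/RT = (3)(96500)(2.19)/((8.314)(310)) = 245.99.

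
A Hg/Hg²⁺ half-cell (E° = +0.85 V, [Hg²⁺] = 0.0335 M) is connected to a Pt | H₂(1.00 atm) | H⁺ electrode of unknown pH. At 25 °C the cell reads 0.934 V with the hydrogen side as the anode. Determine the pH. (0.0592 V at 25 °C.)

pH = 2.16

E°_cell = 0.85 V and n = 2.
log Q = n(E° − E)/0.0592 = 2×(0.85 − 0.934)/0.0592 = -2.838.
With Q = [H⁺]^2 / ([Hg²⁺]·P(H₂)), solving for [H⁺] gives log[H⁺] = -2.156, so pH = 2.16.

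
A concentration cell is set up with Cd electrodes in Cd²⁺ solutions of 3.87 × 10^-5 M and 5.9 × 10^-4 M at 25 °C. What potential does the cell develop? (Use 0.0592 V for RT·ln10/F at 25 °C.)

Both half-cells are Cd²⁺/Cd, so E°_cell = 0. The concentrated side is the cathode; the cell reaction moves Cd²⁺ from high to low concentration with n = 2.
Q = [Cd²⁺]_dilute/[Cd²⁺]_conc = 3.87 × 10^-5/5.9 × 10^-4 = 0.0656.
E = 0 − (0.0592/2) log Q = −(0.0592/2)(-1.183) = 0.0350 V.

0.035 V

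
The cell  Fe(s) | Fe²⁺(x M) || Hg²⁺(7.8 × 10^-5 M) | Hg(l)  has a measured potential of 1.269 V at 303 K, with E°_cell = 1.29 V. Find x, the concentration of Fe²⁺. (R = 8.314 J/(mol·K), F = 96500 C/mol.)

From the Nernst equation, ln Q = nF(E° − E)/RT = 2×96500×(1.29 − 1.269)/(8.314×303) = 1.609, so Q = 5.00.
With Q = [Fe²⁺]/[Hg²⁺] and the known concentrations, [Fe²⁺] in the numerator gives [Fe²⁺] = 3.9 × 10^-4 M.

3.9 × 10^-4 M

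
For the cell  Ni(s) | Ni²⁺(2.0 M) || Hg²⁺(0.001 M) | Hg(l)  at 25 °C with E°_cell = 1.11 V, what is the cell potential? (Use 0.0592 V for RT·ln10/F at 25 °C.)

Balancing electrons gives n = 2; the reaction quotient is Q = [Ni²⁺]/[Hg²⁺] = 2000.
At 25 °C, E = E° − (0.0592/n) log Q = 1.11 − (0.0592/2)(3.301) = 1.110 − 0.098 = 1.012 V.

1.01 V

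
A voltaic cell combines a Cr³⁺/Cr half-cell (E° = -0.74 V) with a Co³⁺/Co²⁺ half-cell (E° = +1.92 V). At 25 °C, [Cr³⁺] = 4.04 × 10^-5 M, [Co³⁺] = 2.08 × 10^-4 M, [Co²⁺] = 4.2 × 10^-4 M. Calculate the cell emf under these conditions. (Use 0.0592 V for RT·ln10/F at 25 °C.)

2.73 V

The Co³⁺/Co²⁺ couple has the higher reduction potential and acts as the cathode, so E°_cell = +1.92 − (-0.74) = 2.66 V.
Balancing electrons gives n = 3; the reaction quotient is Q = [Cr³⁺]·[Co²⁺]^3/[Co³⁺]^3 = 3.33 × 10^-4.
At 25 °C, E = E° − (0.0592/n) log Q = 2.66 − (0.0592/3)(-3.478) = 2.660 + 0.069 = 2.729 V.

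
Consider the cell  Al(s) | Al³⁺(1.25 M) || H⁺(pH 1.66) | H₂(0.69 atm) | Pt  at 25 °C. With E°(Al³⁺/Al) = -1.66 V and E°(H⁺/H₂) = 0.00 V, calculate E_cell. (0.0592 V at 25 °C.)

1.56 V

The hydrogen couple is the cathode, so E°_cell = 1.66 V; n = 6.
[H⁺] = 10^(−1.66) = 0.022 M, and Q = [Al³⁺]^2·P(H₂)^3 / [H⁺]^6 = 4.68 × 10^9.
E = E° − (0.0592/6) log Q = 1.66 − (0.0592/6)(9.670) = 1.565 V.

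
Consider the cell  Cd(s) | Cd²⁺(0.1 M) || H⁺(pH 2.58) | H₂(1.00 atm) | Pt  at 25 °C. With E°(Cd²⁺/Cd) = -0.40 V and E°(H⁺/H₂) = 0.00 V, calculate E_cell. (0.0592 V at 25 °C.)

The hydrogen couple is the cathode, so E°_cell = 0.40 V; n = 2.
[H⁺] = 10^(−2.58) = 0.0026 M, and Q = [Cd²⁺]·P(H₂) / [H⁺]^2 = 1.45 × 10^4.
E = E° − (0.0592/2) log Q = 0.40 − (0.0592/2)(4.160) = 0.277 V.

0.28 V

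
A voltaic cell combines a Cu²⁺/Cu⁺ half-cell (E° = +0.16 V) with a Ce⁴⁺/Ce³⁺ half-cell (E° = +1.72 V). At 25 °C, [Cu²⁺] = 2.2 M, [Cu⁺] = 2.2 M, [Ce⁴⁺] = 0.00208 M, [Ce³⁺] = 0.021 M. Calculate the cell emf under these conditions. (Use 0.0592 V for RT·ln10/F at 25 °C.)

1.50 V

The Ce⁴⁺/Ce³⁺ couple has the higher reduction potential and acts as the cathode, so E°_cell = +1.72 − (+0.16) = 1.56 V.
Balancing electrons gives n = 1; the reaction quotient is Q = [Cu²⁺]·[Ce³⁺]/([Cu⁺]·[Ce⁴⁺]) = 10.1.
At 25 °C, E = E° − (0.0592/n) log Q = 1.56 − (0.0592/1)(1.004) = 1.560 − 0.059 = 1.501 V.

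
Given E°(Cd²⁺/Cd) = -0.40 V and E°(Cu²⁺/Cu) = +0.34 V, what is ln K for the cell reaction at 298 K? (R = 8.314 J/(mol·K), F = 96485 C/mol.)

E°_cell = +0.34 − (-0.40) = 0.74 V, with n = 2 electrons transferred.
At equilibrium E = 0, so the Nernst equation gives ln K = nFE°/RT = (2)(96485)(0.74)/((8.314)(298)) = 57.64.

ln K = 57.6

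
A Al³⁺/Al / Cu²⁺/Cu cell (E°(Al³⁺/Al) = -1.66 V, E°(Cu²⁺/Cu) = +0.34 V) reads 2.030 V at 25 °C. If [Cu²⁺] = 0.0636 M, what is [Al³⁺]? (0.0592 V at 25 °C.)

From the Nernst equation, log Q = n(E° − E)/0.0592 = 6(2.00 − 2.030)/0.0592 = -3.041, so Q = 9.11 × 10^-4.
With Q = [Al³⁺]^2/[Cu²⁺]^3 and the known concentrations, [Al³⁺]^2 in the numerator gives [Al³⁺] = 4.8 × 10^-4 M.

4.8 × 10^-4 M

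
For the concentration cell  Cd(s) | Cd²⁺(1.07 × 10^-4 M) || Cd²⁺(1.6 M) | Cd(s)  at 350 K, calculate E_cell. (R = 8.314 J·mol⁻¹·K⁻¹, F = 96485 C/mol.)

0.14 V

Both half-cells are Cd²⁺/Cd, so E°_cell = 0. The concentrated side is the cathode; the cell reaction moves Cd²⁺ from high to low concentration with n = 2.
Q = [Cd²⁺]_dilute/[Cd²⁺]_conc = 1.07 × 10^-4/1.6 = 6.69 × 10^-5.
E = 0 − (RT/nF) ln Q = −((8.314×350)/(2×96485))(-9.613) = 0.1450 V.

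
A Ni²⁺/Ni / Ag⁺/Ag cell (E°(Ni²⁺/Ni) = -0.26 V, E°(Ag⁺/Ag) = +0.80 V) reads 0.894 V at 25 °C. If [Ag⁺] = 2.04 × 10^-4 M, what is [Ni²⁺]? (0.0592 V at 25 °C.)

From the Nernst equation, log Q = n(E° − E)/0.0592 = 2(1.06 − 0.894)/0.0592 = 5.608, so Q = 4.06 × 10^5.
With Q = [Ni²⁺]/[Ag⁺]^2 and the known concentrations, [Ni²⁺] in the numerator gives [Ni²⁺] = 0.017 M.

0.017 M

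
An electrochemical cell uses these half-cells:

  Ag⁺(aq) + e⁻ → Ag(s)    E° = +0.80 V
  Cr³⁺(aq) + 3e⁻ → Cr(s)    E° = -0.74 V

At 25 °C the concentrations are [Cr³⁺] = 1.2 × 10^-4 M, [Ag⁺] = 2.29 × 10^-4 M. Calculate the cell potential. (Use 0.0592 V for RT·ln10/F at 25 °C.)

The Ag⁺/Ag couple has the higher reduction potential and acts as the cathode, so E°_cell = +0.80 − (-0.74) = 1.54 V.
Balancing electrons gives n = 3; the reaction quotient is Q = [Cr³⁺]/[Ag⁺]^3 = 9.99 × 10^6.
At 25 °C, E = E° − (0.0592/n) log Q = 1.54 − (0.0592/3)(7.000) = 1.540 − 0.138 = 1.402 V.

1.40 V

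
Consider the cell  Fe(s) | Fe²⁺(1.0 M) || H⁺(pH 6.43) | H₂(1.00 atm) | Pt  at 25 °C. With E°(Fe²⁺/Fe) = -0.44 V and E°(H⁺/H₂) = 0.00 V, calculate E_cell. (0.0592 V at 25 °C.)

0.059 V

The hydrogen couple is the cathode, so E°_cell = 0.44 V; n = 2.
[H⁺] = 10^(−6.43) = 3.7 × 10^-7 M, and Q = [Fe²⁺]·P(H₂) / [H⁺]^2 = 7.24 × 10^12.
E = E° − (0.0592/2) log Q = 0.44 − (0.0592/2)(12.860) = 0.059 V.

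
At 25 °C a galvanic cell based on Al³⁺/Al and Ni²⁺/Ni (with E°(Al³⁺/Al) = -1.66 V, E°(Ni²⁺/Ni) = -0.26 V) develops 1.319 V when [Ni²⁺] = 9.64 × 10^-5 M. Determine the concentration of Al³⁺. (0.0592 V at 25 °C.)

From the Nernst equation, log Q = n(E° − E)/0.0592 = 6(1.40 − 1.319)/0.0592 = 8.209, so Q = 1.62 × 10^8.
With Q = [Al³⁺]^2/[Ni²⁺]^3 and the known concentrations, [Al³⁺]^2 in the numerator gives [Al³⁺] = 0.012 M.

0.012 M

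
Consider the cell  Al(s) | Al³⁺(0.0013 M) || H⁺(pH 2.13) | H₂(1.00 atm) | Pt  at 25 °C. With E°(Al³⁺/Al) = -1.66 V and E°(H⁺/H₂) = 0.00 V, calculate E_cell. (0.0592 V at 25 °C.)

1.59 V

The hydrogen couple is the cathode, so E°_cell = 1.66 V; n = 6.
[H⁺] = 10^(−2.13) = 0.0074 M, and Q = [Al³⁺]^2·P(H₂)^3 / [H⁺]^6 = 1.02 × 10^7.
E = E° − (0.0592/6) log Q = 1.66 − (0.0592/6)(7.008) = 1.591 V.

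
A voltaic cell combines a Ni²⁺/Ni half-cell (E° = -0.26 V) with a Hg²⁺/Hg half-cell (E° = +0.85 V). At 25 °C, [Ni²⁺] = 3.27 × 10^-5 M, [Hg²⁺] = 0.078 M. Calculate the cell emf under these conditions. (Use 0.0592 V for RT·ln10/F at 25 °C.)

1.21 V

The Hg²⁺/Hg couple has the higher reduction potential and acts as the cathode, so E°_cell = +0.85 − (-0.26) = 1.11 V.
Balancing electrons gives n = 2; the reaction quotient is Q = [Ni²⁺]/[Hg²⁺] = 4.19 × 10^-4.
At 25 °C, E = E° − (0.0592/n) log Q = 1.11 − (0.0592/2)(-3.378) = 1.110 + 0.100 = 1.210 V.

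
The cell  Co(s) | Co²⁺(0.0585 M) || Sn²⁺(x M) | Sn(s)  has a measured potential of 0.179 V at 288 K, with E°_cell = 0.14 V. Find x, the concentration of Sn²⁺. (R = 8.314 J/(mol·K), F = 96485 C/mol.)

1.4 M

From the Nernst equation, ln Q = nF(E° − E)/RT = 2×96485×(0.14 − 0.179)/(8.314×288) = -3.143, so Q = 0.0432.
With Q = [Co²⁺]/[Sn²⁺] and the known concentrations, [Sn²⁺] in the denominator gives [Sn²⁺] = 1.4 M.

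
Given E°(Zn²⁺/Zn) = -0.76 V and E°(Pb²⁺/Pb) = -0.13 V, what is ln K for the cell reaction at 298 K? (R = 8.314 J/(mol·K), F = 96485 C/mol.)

ln K = 49.1

E°_cell = -0.13 − (-0.76) = 0.63 V, with n = 2 electrons transferred.
At equilibrium E = 0, so the Nernst equation gives ln K = nFE°/RT = (2)(96485)(0.63)/((8.314)(298)) = 49.07.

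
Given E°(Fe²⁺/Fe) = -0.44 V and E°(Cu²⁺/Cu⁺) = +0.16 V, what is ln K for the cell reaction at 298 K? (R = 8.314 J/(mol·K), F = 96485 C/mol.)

ln K = 46.7

E°_cell = +0.16 − (-0.44) = 0.60 V, with n = 2 electrons transferred.
At equilibrium E = 0, so the Nernst equation gives ln K = nFE°/RT = (2)(96485)(0.60)/((8.314)(298)) = 46.73.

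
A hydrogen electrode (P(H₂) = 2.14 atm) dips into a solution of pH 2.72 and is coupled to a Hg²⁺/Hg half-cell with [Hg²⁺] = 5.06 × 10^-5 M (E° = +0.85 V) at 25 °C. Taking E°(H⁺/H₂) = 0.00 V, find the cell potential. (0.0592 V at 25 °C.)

0.89 V

The Hg²⁺/Hg couple is the cathode, so E°_cell = 0.85 V; n = 2.
[H⁺] = 10^(−2.72) = 0.0019 M, and Q = [H⁺]^2 / ([Hg²⁺]·P(H₂)) = 0.0335.
E = E° − (0.0592/2) log Q = 0.85 − (0.0592/2)(-1.475) = 0.894 V.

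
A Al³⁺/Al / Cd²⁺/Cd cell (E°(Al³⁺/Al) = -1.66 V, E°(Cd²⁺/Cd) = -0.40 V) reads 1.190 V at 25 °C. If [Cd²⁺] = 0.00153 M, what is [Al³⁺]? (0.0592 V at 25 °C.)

0.21 M

From the Nernst equation, log Q = n(E° − E)/0.0592 = 6(1.26 − 1.190)/0.0592 = 7.095, so Q = 1.24 × 10^7.
With Q = [Al³⁺]^2/[Cd²⁺]^3 and the known concentrations, [Al³⁺]^2 in the numerator gives [Al³⁺] = 0.21 M.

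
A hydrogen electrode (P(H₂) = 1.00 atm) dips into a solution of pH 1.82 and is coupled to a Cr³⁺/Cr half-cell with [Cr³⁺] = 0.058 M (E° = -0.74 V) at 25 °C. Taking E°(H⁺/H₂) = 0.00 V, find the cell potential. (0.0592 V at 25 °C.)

0.66 V

The hydrogen couple is the cathode, so E°_cell = 0.74 V; n = 6.
[H⁺] = 10^(−1.82) = 0.015 M, and Q = [Cr³⁺]^2·P(H₂)^3 / [H⁺]^6 = 2.8 × 10^8.
E = E° − (0.0592/6) log Q = 0.74 − (0.0592/6)(8.447) = 0.657 V.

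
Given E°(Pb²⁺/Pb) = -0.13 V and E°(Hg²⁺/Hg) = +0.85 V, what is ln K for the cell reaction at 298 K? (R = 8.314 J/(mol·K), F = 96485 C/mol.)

E°_cell = +0.85 − (-0.13) = 0.98 V, with n = 2 electrons transferred.
At equilibrium E = 0, so the Nernst equation gives ln K = nFE°/RT = (2)(96485)(0.98)/((8.314)(298)) = 76.33.

ln K = 76.3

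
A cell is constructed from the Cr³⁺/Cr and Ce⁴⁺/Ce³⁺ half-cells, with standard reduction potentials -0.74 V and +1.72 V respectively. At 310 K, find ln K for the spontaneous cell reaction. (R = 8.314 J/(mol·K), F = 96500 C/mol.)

ln K = 276.3

E°_cell = +1.72 − (-0.74) = 2.46 V, with n = 3 electrons transferred.
At equilibrium E = 0, so the Nernst equation gives ln K = nFE°/RT = (3)(96500)(2.46)/((8.314)(310)) = 276.32.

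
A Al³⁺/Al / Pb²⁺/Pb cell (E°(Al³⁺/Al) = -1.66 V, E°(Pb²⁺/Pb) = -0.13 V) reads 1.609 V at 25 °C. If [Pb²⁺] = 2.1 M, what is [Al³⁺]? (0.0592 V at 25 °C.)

3 × 10^-4 M

From the Nernst equation, log Q = n(E° − E)/0.0592 = 6(1.53 − 1.609)/0.0592 = -8.007, so Q = 9.85 × 10^-9.
With Q = [Al³⁺]^2/[Pb²⁺]^3 and the known concentrations, [Al³⁺]^2 in the numerator gives [Al³⁺] = 3 × 10^-4 M.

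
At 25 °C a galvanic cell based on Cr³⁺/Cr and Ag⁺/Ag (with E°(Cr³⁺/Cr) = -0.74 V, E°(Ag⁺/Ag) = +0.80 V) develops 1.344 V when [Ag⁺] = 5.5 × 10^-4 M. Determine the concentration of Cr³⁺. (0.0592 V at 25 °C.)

1.4 M

From the Nernst equation, log Q = n(E° − E)/0.0592 = 3(1.54 − 1.344)/0.0592 = 9.932, so Q = 8.56 × 10^9.
With Q = [Cr³⁺]/[Ag⁺]^3 and the known concentrations, [Cr³⁺] in the numerator gives [Cr³⁺] = 1.4 M.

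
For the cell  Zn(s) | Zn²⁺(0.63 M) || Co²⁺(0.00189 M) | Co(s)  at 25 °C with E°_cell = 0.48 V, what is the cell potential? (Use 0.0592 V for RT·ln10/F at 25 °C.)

Balancing electrons gives n = 2; the reaction quotient is Q = [Zn²⁺]/[Co²⁺] = 333.
At 25 °C, E = E° − (0.0592/n) log Q = 0.48 − (0.0592/2)(2.523) = 0.480 − 0.075 = 0.405 V.

0.405 V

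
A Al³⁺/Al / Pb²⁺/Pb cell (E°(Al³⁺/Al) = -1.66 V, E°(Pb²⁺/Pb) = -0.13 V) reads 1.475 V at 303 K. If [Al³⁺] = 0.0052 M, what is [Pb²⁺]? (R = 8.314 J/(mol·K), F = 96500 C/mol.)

4.4 × 10^-4 M

From the Nernst equation, ln Q = nF(E° − E)/RT = 6×96500×(1.53 − 1.475)/(8.314×303) = 12.641, so Q = 3.09 × 10^5.
With Q = [Al³⁺]^2/[Pb²⁺]^3 and the known concentrations, [Pb²⁺]^3 in the denominator gives [Pb²⁺] = 4.4 × 10^-4 M.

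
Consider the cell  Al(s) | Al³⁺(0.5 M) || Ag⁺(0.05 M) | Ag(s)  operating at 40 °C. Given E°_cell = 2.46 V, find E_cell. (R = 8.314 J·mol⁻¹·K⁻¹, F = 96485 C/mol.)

2.39 V

Balancing electrons gives n = 3; the reaction quotient is Q = [Al³⁺]/[Ag⁺]^3 = 4000.
E = E° − (RT/nF) ln Q = 2.46 − (8.314×313)/(3×96485) × (8.294) = 2.460 − 0.075 = 2.385 V.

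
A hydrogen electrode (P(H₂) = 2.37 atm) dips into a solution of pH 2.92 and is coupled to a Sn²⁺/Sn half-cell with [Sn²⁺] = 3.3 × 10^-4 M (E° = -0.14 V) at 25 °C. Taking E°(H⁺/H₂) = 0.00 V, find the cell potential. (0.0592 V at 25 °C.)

0.059 V

The hydrogen couple is the cathode, so E°_cell = 0.14 V; n = 2.
[H⁺] = 10^(−2.92) = 0.0012 M, and Q = [Sn²⁺]·P(H₂) / [H⁺]^2 = 541.
E = E° − (0.0592/2) log Q = 0.14 − (0.0592/2)(2.733) = 0.059 V.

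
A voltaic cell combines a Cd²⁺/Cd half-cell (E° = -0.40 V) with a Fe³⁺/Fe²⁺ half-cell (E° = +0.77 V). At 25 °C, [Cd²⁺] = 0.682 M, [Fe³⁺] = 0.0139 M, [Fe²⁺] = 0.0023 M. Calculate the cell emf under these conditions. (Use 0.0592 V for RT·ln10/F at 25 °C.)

1.22 V

The Fe³⁺/Fe²⁺ couple has the higher reduction potential and acts as the cathode, so E°_cell = +0.77 − (-0.40) = 1.17 V.
Balancing electrons gives n = 2; the reaction quotient is Q = [Cd²⁺]·[Fe²⁺]^2/[Fe³⁺]^2 = 0.0187.
At 25 °C, E = E° − (0.0592/n) log Q = 1.17 − (0.0592/2)(-1.729) = 1.170 + 0.051 = 1.221 V.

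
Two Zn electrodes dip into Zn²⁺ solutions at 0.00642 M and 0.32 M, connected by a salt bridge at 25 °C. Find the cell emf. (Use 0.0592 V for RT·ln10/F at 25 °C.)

Both half-cells are Zn²⁺/Zn, so E°_cell = 0. The concentrated side is the cathode; the cell reaction moves Zn²⁺ from high to low concentration with n = 2.
Q = [Zn²⁺]_dilute/[Zn²⁺]_conc = 0.00642/0.32 = 0.0201.
E = 0 − (0.0592/2) log Q = −(0.0592/2)(-1.698) = 0.0503 V.

0.050 V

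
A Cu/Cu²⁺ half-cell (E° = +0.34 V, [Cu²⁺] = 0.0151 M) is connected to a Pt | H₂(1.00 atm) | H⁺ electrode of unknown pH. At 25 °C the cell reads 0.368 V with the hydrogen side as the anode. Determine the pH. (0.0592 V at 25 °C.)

pH = 1.38

E°_cell = 0.34 V and n = 2.
log Q = n(E° − E)/0.0592 = 2×(0.34 − 0.368)/0.0592 = -0.946.
With Q = [H⁺]^2 / ([Cu²⁺]·P(H₂)), solving for [H⁺] gives log[H⁺] = -1.383, so pH = 1.38.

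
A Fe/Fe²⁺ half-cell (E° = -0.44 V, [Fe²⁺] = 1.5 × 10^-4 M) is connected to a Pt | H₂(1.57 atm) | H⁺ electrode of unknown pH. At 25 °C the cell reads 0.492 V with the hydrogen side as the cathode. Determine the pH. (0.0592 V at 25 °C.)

E°_cell = 0.44 V and n = 2.
log Q = n(E° − E)/0.0592 = 2×(0.44 − 0.492)/0.0592 = -1.757.
With Q = [Fe²⁺]·P(H₂) / [H⁺]^2, solving for [H⁺] gives log[H⁺] = -0.936, so pH = 0.94.

pH = 0.94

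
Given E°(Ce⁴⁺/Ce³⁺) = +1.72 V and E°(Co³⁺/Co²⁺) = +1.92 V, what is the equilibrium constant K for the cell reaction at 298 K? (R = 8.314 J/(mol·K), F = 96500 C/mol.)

E°_cell = +1.92 − (+1.72) = 0.20 V, with n = 1 electron transferred.
At equilibrium E = 0, so the Nernst equation gives ln K = nFE°/RT = (1)(96500)(0.20)/((8.314)(298)) = 7.79.
K = e^7.79 = 2400.

2400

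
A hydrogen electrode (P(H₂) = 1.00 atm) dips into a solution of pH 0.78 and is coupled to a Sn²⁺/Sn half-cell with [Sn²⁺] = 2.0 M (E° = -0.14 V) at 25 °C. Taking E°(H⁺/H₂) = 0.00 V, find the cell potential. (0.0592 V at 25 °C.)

The hydrogen couple is the cathode, so E°_cell = 0.14 V; n = 2.
[H⁺] = 10^(−0.78) = 0.17 M, and Q = [Sn²⁺]·P(H₂) / [H⁺]^2 = 72.6.
E = E° − (0.0592/2) log Q = 0.14 − (0.0592/2)(1.861) = 0.085 V.

0.085 V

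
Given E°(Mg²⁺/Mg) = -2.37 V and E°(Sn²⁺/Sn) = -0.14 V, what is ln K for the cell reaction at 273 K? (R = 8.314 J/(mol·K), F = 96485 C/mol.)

E°_cell = -0.14 − (-2.37) = 2.23 V, with n = 2 electrons transferred.
At equilibrium E = 0, so the Nernst equation gives ln K = nFE°/RT = (2)(96485)(2.23)/((8.314)(273)) = 189.59.

ln K = 189.6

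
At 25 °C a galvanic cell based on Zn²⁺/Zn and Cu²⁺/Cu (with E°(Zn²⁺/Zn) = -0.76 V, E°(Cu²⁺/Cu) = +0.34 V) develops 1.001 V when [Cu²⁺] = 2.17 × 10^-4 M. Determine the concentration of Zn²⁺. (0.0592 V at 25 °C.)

0.48 M

From the Nernst equation, log Q = n(E° − E)/0.0592 = 2(1.10 − 1.001)/0.0592 = 3.345, so Q = 2210.
With Q = [Zn²⁺]/[Cu²⁺] and the known concentrations, [Zn²⁺] in the numerator gives [Zn²⁺] = 0.48 M.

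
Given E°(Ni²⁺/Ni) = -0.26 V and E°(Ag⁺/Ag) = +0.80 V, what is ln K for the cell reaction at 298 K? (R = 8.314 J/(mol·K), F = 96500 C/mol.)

E°_cell = +0.80 − (-0.26) = 1.06 V, with n = 2 electrons transferred.
At equilibrium E = 0, so the Nernst equation gives ln K = nFE°/RT = (2)(96500)(1.06)/((8.314)(298)) = 82.57.

ln K = 82.6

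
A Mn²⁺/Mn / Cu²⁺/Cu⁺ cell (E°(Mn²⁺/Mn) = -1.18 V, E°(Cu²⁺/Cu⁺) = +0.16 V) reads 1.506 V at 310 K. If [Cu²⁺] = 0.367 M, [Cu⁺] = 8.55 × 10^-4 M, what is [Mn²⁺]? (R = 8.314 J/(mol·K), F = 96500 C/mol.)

0.74 M

From the Nernst equation, ln Q = nF(E° − E)/RT = 2×96500×(1.34 − 1.506)/(8.314×310) = -12.431, so Q = 3.99 × 10^-6.
With Q = [Mn²⁺]·[Cu⁺]^2/[Cu²⁺]^2 and the known concentrations, [Mn²⁺] in the numerator gives [Mn²⁺] = 0.74 M.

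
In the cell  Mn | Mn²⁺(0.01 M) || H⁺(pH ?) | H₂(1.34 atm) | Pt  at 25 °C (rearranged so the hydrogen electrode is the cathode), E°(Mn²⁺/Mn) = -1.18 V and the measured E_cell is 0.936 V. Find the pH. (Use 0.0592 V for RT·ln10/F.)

pH = 5.06

E°_cell = 1.18 V and n = 2.
log Q = n(E° − E)/0.0592 = 2×(1.18 − 0.936)/0.0592 = 8.243.
With Q = [Mn²⁺]·P(H₂) / [H⁺]^2, solving for [H⁺] gives log[H⁺] = -5.058, so pH = 5.06.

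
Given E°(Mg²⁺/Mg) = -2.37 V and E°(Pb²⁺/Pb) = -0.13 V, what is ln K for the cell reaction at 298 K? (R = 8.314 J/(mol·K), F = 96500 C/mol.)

E°_cell = -0.13 − (-2.37) = 2.24 V, with n = 2 electrons transferred.
At equilibrium E = 0, so the Nernst equation gives ln K = nFE°/RT = (2)(96500)(2.24)/((8.314)(298)) = 174.49.

ln K = 174.5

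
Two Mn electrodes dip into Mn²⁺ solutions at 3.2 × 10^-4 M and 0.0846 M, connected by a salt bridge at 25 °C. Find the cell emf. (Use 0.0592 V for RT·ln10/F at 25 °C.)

0.072 V

Both half-cells are Mn²⁺/Mn, so E°_cell = 0. The concentrated side is the cathode; the cell reaction moves Mn²⁺ from high to low concentration with n = 2.
Q = [Mn²⁺]_dilute/[Mn²⁺]_conc = 3.2 × 10^-4/0.0846 = 0.00378.
E = 0 − (0.0592/2) log Q = −(0.0592/2)(-2.422) = 0.0717 V.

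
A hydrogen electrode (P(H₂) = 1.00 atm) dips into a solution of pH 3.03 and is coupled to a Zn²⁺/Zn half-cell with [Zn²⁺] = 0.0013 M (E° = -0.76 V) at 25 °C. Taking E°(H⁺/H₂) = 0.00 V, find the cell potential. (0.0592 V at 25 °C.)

The hydrogen couple is the cathode, so E°_cell = 0.76 V; n = 2.
[H⁺] = 10^(−3.03) = 9.3 × 10^-4 M, and Q = [Zn²⁺]·P(H₂) / [H⁺]^2 = 1490.
E = E° − (0.0592/2) log Q = 0.76 − (0.0592/2)(3.174) = 0.666 V.

0.67 V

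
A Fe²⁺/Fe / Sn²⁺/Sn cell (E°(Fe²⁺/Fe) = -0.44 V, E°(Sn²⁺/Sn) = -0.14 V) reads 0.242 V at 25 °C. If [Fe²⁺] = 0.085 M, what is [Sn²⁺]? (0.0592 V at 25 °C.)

9.3 × 10^-4 M

From the Nernst equation, log Q = n(E° − E)/0.0592 = 2(0.30 − 0.242)/0.0592 = 1.959, so Q = 91.1.
With Q = [Fe²⁺]/[Sn²⁺] and the known concentrations, [Sn²⁺] in the denominator gives [Sn²⁺] = 9.3 × 10^-4 M.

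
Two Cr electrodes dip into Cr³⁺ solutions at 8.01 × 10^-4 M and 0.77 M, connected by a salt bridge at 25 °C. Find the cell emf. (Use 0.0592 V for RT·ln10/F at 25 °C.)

0.059 V

Both half-cells are Cr³⁺/Cr, so E°_cell = 0. The concentrated side is the cathode; the cell reaction moves Cr³⁺ from high to low concentration with n = 3.
Q = [Cr³⁺]_dilute/[Cr³⁺]_conc = 8.01 × 10^-4/0.77 = 0.00104.
E = 0 − (0.0592/3) log Q = −(0.0592/3)(-2.983) = 0.0589 V.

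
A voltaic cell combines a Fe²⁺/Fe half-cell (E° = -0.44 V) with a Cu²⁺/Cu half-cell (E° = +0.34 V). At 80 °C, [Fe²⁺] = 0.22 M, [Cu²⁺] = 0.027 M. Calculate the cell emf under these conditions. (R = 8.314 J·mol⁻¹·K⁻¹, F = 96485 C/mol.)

The Cu²⁺/Cu couple has the higher reduction potential and acts as the cathode, so E°_cell = +0.34 − (-0.44) = 0.78 V.
Balancing electrons gives n = 2; the reaction quotient is Q = [Fe²⁺]/[Cu²⁺] = 8.15.
E = E° − (RT/nF) ln Q = 0.78 − (8.314×353)/(2×96485) × (2.098) = 0.780 − 0.032 = 0.748 V.

0.748 V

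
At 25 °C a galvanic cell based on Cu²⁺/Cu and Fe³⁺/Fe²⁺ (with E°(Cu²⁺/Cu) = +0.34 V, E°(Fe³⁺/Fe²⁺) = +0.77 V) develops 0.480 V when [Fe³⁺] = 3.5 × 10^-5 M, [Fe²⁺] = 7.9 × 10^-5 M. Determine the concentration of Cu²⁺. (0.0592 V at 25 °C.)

0.004 M

From the Nernst equation, log Q = n(E° − E)/0.0592 = 2(0.43 − 0.480)/0.0592 = -1.689, so Q = 0.0205.
With Q = [Cu²⁺]·[Fe²⁺]^2/[Fe³⁺]^2 and the known concentrations, [Cu²⁺] in the numerator gives [Cu²⁺] = 0.004 M.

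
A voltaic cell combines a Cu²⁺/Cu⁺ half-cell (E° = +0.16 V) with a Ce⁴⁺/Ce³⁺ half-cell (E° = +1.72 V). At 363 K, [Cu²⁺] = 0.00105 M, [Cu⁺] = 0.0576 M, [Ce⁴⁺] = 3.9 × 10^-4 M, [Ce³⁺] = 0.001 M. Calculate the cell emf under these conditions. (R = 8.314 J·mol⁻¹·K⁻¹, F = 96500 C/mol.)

1.66 V

The Ce⁴⁺/Ce³⁺ couple has the higher reduction potential and acts as the cathode, so E°_cell = +1.72 − (+0.16) = 1.56 V.
Balancing electrons gives n = 1; the reaction quotient is Q = [Cu²⁺]·[Ce³⁺]/([Cu⁺]·[Ce⁴⁺]) = 0.0467.
E = E° − (RT/nF) ln Q = 1.56 − (8.314×363)/(1×96500) × (-3.063) = 1.560 + 0.096 = 1.656 V.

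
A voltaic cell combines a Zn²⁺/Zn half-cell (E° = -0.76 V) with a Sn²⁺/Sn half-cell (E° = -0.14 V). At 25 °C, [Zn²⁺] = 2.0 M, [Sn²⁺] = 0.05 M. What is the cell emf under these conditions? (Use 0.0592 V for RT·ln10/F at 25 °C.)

0.573 V

The Sn²⁺/Sn couple has the higher reduction potential and acts as the cathode, so E°_cell = -0.14 − (-0.76) = 0.62 V.
Balancing electrons gives n = 2; the reaction quotient is Q = [Zn²⁺]/[Sn²⁺] = 40.0.
At 25 °C, E = E° − (0.0592/n) log Q = 0.62 − (0.0592/2)(1.602) = 0.620 − 0.047 = 0.573 V.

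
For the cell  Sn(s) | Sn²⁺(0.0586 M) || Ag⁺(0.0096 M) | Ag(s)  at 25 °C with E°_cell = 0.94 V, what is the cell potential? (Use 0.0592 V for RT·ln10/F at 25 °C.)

0.857 V

Balancing electrons gives n = 2; the reaction quotient is Q = [Sn²⁺]/[Ag⁺]^2 = 636.
At 25 °C, E = E° − (0.0592/n) log Q = 0.94 − (0.0592/2)(2.803) = 0.940 − 0.083 = 0.857 V.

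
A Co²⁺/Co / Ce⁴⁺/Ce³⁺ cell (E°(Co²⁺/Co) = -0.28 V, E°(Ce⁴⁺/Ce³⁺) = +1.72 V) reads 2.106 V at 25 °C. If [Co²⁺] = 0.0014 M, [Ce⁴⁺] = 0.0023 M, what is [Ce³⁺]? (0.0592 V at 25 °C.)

0.001 M

From the Nernst equation, log Q = n(E° − E)/0.0592 = 2(2.00 − 2.106)/0.0592 = -3.581, so Q = 2.62 × 10^-4.
With Q = [Co²⁺]·[Ce³⁺]^2/[Ce⁴⁺]^2 and the known concentrations, [Ce³⁺]^2 in the numerator gives [Ce³⁺] = 0.001 M.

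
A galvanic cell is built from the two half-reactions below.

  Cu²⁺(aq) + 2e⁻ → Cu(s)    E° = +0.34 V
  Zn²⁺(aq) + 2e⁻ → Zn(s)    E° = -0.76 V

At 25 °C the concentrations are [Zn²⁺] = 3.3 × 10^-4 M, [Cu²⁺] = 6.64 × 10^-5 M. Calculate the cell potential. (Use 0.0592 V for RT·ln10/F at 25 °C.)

The Cu²⁺/Cu couple has the higher reduction potential and acts as the cathode, so E°_cell = +0.34 − (-0.76) = 1.10 V.
Balancing electrons gives n = 2; the reaction quotient is Q = [Zn²⁺]/[Cu²⁺] = 4.97.
At 25 °C, E = E° − (0.0592/n) log Q = 1.10 − (0.0592/2)(0.696) = 1.100 − 0.021 = 1.079 V.

1.08 V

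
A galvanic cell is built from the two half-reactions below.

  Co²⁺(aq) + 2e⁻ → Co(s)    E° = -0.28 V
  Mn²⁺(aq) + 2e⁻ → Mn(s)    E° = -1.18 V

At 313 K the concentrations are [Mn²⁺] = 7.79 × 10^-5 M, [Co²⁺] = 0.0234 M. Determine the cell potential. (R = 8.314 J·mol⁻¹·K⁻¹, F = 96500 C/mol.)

0.977 V

The Co²⁺/Co couple has the higher reduction potential and acts as the cathode, so E°_cell = -0.28 − (-1.18) = 0.90 V.
Balancing electrons gives n = 2; the reaction quotient is Q = [Mn²⁺]/[Co²⁺] = 0.00333.
E = E° − (RT/nF) ln Q = 0.90 − (8.314×313)/(2×96500) × (-5.705) = 0.900 + 0.077 = 0.977 V.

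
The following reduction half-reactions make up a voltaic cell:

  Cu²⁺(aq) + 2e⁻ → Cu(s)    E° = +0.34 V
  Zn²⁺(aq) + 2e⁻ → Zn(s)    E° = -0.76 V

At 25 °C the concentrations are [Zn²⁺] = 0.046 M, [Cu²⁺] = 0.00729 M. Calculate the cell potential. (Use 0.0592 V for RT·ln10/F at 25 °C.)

The Cu²⁺/Cu couple has the higher reduction potential and acts as the cathode, so E°_cell = +0.34 − (-0.76) = 1.10 V.
Balancing electrons gives n = 2; the reaction quotient is Q = [Zn²⁺]/[Cu²⁺] = 6.31.
At 25 °C, E = E° − (0.0592/n) log Q = 1.10 − (0.0592/2)(0.800) = 1.100 − 0.024 = 1.076 V.

1.08 V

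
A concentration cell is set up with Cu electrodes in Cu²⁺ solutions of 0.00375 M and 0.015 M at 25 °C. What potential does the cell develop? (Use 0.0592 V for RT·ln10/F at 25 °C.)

0.018 V

Both half-cells are Cu²⁺/Cu, so E°_cell = 0. The concentrated side is the cathode; the cell reaction moves Cu²⁺ from high to low concentration with n = 2.
Q = [Cu²⁺]_dilute/[Cu²⁺]_conc = 0.00375/0.015 = 0.250.
E = 0 − (0.0592/2) log Q = −(0.0592/2)(-0.602) = 0.0178 V.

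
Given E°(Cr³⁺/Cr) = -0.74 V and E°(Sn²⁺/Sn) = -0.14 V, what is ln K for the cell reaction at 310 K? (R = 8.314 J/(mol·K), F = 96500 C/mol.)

E°_cell = -0.14 − (-0.74) = 0.60 V, with n = 6 electrons transferred.
At equilibrium E = 0, so the Nernst equation gives ln K = nFE°/RT = (6)(96500)(0.60)/((8.314)(310)) = 134.79.

ln K = 134.8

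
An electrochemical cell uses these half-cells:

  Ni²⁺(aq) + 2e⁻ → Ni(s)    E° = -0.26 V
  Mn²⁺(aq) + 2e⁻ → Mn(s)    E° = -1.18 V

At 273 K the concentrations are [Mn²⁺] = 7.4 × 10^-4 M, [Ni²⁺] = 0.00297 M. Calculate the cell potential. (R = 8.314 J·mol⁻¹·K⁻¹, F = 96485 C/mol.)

The Ni²⁺/Ni couple has the higher reduction potential and acts as the cathode, so E°_cell = -0.26 − (-1.18) = 0.92 V.
Balancing electrons gives n = 2; the reaction quotient is Q = [Mn²⁺]/[Ni²⁺] = 0.249.
E = E° − (RT/nF) ln Q = 0.92 − (8.314×273)/(2×96485) × (-1.390) = 0.920 + 0.016 = 0.936 V.

0.936 V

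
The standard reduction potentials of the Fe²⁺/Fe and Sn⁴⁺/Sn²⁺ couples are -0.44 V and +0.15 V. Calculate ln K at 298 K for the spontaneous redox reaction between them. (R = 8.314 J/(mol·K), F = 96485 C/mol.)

ln K = 46.0

E°_cell = +0.15 − (-0.44) = 0.59 V, with n = 2 electrons transferred.
At equilibrium E = 0, so the Nernst equation gives ln K = nFE°/RT = (2)(96485)(0.59)/((8.314)(298)) = 45.95.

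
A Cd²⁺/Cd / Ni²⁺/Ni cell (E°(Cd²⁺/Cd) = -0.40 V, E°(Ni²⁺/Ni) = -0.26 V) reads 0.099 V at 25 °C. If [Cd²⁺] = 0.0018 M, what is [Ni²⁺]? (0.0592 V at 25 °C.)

7.4 × 10^-5 M

From the Nernst equation, log Q = n(E° − E)/0.0592 = 2(0.14 − 0.099)/0.0592 = 1.385, so Q = 24.3.
With Q = [Cd²⁺]/[Ni²⁺] and the known concentrations, [Ni²⁺] in the denominator gives [Ni²⁺] = 7.4 × 10^-5 M.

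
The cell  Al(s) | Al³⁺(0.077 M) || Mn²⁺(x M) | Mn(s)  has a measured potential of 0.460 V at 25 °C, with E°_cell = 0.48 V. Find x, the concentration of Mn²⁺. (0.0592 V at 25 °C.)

0.038 M

From the Nernst equation, log Q = n(E° − E)/0.0592 = 6(0.48 − 0.460)/0.0592 = 2.027, so Q = 106.
With Q = [Al³⁺]^2/[Mn²⁺]^3 and the known concentrations, [Mn²⁺]^3 in the denominator gives [Mn²⁺] = 0.038 M.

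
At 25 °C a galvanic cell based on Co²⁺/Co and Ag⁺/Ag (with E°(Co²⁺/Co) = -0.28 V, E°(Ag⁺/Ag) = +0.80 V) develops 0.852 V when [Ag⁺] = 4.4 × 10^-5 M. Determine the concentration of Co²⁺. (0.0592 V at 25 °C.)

From the Nernst equation, log Q = n(E° − E)/0.0592 = 2(1.08 − 0.852)/0.0592 = 7.703, so Q = 5.04 × 10^7.
With Q = [Co²⁺]/[Ag⁺]^2 and the known concentrations, [Co²⁺] in the numerator gives [Co²⁺] = 0.098 M.

0.098 M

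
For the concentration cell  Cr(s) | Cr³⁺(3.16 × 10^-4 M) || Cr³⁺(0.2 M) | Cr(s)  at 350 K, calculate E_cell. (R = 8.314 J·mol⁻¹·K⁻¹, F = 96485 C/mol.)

Both half-cells are Cr³⁺/Cr, so E°_cell = 0. The concentrated side is the cathode; the cell reaction moves Cr³⁺ from high to low concentration with n = 3.
Q = [Cr³⁺]_dilute/[Cr³⁺]_conc = 3.16 × 10^-4/0.2 = 0.00158.
E = 0 − (RT/nF) ln Q = −((8.314×350)/(3×96485))(-6.450) = 0.0648 V.

0.065 V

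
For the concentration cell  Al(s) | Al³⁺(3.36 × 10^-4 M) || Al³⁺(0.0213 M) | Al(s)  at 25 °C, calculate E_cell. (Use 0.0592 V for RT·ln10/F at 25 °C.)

Both half-cells are Al³⁺/Al, so E°_cell = 0. The concentrated side is the cathode; the cell reaction moves Al³⁺ from high to low concentration with n = 3.
Q = [Al³⁺]_dilute/[Al³⁺]_conc = 3.36 × 10^-4/0.0213 = 0.0158.
E = 0 − (0.0592/3) log Q = −(0.0592/3)(-1.802) = 0.0356 V.

0.036 V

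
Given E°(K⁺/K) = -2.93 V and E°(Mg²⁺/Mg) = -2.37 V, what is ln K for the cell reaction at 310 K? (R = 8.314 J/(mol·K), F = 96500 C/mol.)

ln K = 41.9

E°_cell = -2.37 − (-2.93) = 0.56 V, with n = 2 electrons transferred.
At equilibrium E = 0, so the Nernst equation gives ln K = nFE°/RT = (2)(96500)(0.56)/((8.314)(310)) = 41.93.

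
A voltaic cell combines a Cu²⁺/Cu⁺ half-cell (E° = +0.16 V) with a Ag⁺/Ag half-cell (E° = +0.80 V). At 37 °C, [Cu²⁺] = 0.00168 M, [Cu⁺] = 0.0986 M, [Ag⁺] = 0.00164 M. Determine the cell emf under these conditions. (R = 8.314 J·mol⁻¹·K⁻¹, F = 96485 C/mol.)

The Ag⁺/Ag couple has the higher reduction potential and acts as the cathode, so E°_cell = +0.80 − (+0.16) = 0.64 V.
Balancing electrons gives n = 1; the reaction quotient is Q = [Cu²⁺]/([Cu⁺]·[Ag⁺]) = 10.4.
E = E° − (RT/nF) ln Q = 0.64 − (8.314×310)/(1×96485) × (2.341) = 0.640 − 0.063 = 0.577 V.

0.577 V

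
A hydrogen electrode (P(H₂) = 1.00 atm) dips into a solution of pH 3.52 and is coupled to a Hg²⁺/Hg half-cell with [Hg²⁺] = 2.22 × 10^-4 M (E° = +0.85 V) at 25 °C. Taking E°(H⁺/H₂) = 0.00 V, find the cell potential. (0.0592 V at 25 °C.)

0.95 V

The Hg²⁺/Hg couple is the cathode, so E°_cell = 0.85 V; n = 2.
[H⁺] = 10^(−3.52) = 3 × 10^-4 M, and Q = [H⁺]^2 / ([Hg²⁺]·P(H₂)) = 4.11 × 10^-4.
E = E° − (0.0592/2) log Q = 0.85 − (0.0592/2)(-3.386) = 0.950 V.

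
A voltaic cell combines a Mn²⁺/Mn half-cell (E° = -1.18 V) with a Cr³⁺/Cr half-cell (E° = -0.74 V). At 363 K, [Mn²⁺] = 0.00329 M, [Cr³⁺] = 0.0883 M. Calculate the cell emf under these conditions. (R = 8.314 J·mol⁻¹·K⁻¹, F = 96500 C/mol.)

The Cr³⁺/Cr couple has the higher reduction potential and acts as the cathode, so E°_cell = -0.74 − (-1.18) = 0.44 V.
Balancing electrons gives n = 6; the reaction quotient is Q = [Mn²⁺]^3/[Cr³⁺]^2 = 4.57 × 10^-6.
E = E° − (RT/nF) ln Q = 0.44 − (8.314×363)/(6×96500) × (-12.297) = 0.440 + 0.064 = 0.504 V.

0.504 V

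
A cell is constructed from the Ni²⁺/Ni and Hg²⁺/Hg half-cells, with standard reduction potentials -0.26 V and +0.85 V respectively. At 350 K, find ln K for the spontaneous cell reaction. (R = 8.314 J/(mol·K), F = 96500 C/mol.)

ln K = 73.6

E°_cell = +0.85 − (-0.26) = 1.11 V, with n = 2 electrons transferred.
At equilibrium E = 0, so the Nernst equation gives ln K = nFE°/RT = (2)(96500)(1.11)/((8.314)(350)) = 73.62.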